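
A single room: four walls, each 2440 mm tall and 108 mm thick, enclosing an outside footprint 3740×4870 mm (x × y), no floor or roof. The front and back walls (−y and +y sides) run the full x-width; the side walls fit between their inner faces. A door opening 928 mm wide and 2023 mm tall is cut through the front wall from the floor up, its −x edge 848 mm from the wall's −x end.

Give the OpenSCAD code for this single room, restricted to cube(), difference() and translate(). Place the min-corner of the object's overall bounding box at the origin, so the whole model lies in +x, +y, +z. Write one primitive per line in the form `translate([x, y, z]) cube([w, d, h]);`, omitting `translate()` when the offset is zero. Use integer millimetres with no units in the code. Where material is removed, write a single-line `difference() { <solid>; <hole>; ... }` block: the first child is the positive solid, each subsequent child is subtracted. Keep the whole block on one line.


difference() { cube([3740, 108, 2440]); translate([848, 0, 0]) cube([928, 108, 2023]); }
translate([0, 4762, 0]) cube([3740, 108, 2440]);
translate([0, 108, 0]) cube([108, 4654, 2440]);
translate([3632, 108, 0]) cube([108, 4654, 2440]);


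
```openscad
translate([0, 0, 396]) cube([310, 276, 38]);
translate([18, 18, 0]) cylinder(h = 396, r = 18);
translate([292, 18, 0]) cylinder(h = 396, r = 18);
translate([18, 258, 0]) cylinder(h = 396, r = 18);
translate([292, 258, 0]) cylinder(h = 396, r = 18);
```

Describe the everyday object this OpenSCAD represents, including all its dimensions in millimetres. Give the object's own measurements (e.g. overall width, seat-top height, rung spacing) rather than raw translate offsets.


A four-legged stool. The seat is a 310×276×38 mm slab whose top surface is at z = 434 mm; four round legs, each 36 mm in diameter, run from the floor (z = 0) to the underside of the seat, each leg's axis is inset half a diameter from the nearest pair of seat edges (so the leg's bounding box is flush with the corner).


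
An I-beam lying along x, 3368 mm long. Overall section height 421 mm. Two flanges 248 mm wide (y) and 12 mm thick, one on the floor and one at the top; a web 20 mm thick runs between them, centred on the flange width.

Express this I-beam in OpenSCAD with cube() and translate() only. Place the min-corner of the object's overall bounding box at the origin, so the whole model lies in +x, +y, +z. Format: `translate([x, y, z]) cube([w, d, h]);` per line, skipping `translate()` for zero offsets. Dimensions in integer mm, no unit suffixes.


cube([3368, 248, 12]);
translate([0, 114, 12]) cube([3368, 20, 397]);
translate([0, 0, 409]) cube([3368, 248, 12]);


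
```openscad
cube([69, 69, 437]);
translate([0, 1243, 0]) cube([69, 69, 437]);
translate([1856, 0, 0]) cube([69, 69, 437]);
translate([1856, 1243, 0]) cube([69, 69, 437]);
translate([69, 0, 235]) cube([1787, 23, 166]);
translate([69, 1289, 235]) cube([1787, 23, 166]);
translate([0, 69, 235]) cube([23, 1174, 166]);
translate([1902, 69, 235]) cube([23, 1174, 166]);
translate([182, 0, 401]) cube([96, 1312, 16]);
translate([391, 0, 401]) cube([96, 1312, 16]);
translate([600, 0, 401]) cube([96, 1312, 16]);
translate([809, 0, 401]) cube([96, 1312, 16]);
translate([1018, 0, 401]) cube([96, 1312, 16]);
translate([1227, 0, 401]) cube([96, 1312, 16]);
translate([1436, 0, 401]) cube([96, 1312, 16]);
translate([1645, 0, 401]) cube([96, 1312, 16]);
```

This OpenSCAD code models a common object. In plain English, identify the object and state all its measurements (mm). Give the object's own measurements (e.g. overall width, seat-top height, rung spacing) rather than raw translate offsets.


A bed frame 1925 mm long (x) by 1312 mm wide (y). Four 69×69 mm corner posts, 437 mm tall, at the corners of the footprint. Four rails of 23 mm thickness and 166 mm height run between adjacent posts with their undersides at z = 235 mm, their outer faces flush with the outside of the frame (the two x-running rails run between the posts' inner faces; the two y-running rails run between the posts' inner faces). 8 slats, each 96 mm wide (x) and 16 mm thick, lie across the top of the two x-running rails, running the full 1312 mm width of the frame in y; along x they sit between the end posts with a 113 mm gap after the −x posts and between neighbouring slats, leaving 115 mm before the +x posts.


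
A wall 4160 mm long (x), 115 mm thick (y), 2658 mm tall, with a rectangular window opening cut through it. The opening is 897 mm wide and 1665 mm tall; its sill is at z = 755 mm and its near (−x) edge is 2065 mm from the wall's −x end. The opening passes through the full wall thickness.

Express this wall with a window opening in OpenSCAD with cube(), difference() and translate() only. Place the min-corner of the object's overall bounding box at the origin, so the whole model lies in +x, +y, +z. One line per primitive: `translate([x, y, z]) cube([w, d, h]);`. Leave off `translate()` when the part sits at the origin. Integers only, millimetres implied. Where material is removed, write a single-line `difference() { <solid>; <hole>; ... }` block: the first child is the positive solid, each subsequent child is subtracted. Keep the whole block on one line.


difference() { cube([4160, 115, 2658]); translate([2065, 0, 755]) cube([897, 115, 1665]); }


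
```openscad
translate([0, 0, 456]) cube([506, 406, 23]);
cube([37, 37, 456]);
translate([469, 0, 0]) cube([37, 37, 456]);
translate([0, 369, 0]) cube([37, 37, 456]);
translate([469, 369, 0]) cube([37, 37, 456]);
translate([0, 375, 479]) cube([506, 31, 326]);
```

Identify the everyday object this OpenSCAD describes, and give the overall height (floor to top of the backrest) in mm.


A chair. The overall height is 805 mm.

A slab on four corner posts with a tall panel at the back — a chair. The seat slab sits at z = 456 with thickness 23, and the 326 mm backrest starts at the seat top, so the overall height is 456 + 23 + 326 = 805 mm.


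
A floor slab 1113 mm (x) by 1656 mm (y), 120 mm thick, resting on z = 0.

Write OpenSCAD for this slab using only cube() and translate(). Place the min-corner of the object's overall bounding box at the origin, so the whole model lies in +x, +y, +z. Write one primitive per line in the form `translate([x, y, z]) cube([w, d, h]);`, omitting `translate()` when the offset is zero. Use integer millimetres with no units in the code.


cube([1113, 1656, 120]);


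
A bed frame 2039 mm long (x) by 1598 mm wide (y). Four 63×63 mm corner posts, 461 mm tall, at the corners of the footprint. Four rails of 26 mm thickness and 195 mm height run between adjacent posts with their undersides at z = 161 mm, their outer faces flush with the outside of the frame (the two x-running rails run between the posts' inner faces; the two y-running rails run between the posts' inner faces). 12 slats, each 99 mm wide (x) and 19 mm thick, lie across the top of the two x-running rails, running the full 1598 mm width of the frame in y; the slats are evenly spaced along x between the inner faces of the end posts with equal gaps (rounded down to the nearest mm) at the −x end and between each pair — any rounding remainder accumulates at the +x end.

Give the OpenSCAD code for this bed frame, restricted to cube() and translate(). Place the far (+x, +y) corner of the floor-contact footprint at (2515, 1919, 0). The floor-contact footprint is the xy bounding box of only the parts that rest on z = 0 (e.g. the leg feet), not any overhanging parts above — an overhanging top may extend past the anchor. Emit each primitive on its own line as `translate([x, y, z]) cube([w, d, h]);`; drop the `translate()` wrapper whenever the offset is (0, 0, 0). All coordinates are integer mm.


translate([476, 321, 0]) cube([63, 63, 461]);
translate([476, 1856, 0]) cube([63, 63, 461]);
translate([2452, 321, 0]) cube([63, 63, 461]);
translate([2452, 1856, 0]) cube([63, 63, 461]);
translate([539, 321, 161]) cube([1913, 26, 195]);
translate([539, 1893, 161]) cube([1913, 26, 195]);
translate([476, 384, 161]) cube([26, 1472, 195]);
translate([2489, 384, 161]) cube([26, 1472, 195]);
translate([594, 321, 356]) cube([99, 1598, 19]);
translate([748, 321, 356]) cube([99, 1598, 19]);
translate([902, 321, 356]) cube([99, 1598, 19]);
translate([1056, 321, 356]) cube([99, 1598, 19]);
translate([1210, 321, 356]) cube([99, 1598, 19]);
translate([1364, 321, 356]) cube([99, 1598, 19]);
translate([1518, 321, 356]) cube([99, 1598, 19]);
translate([1672, 321, 356]) cube([99, 1598, 19]);
translate([1826, 321, 356]) cube([99, 1598, 19]);
translate([1980, 321, 356]) cube([99, 1598, 19]);
translate([2134, 321, 356]) cube([99, 1598, 19]);
translate([2288, 321, 356]) cube([99, 1598, 19]);


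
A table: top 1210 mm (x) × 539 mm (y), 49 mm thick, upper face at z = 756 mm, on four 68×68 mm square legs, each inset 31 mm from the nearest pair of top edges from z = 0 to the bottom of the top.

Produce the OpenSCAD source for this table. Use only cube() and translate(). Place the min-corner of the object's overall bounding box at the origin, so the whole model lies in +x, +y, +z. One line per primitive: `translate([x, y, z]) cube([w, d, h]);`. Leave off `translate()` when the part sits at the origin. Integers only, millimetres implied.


// leg_h = 756 - 49 = 707
translate([0, 0, 707]) cube([1210, 539, 49]);
translate([31, 31, 0]) cube([68, 68, 707]);
translate([1111, 31, 0]) cube([68, 68, 707]);
translate([31, 440, 0]) cube([68, 68, 707]);
translate([1111, 440, 0]) cube([68, 68, 707]);


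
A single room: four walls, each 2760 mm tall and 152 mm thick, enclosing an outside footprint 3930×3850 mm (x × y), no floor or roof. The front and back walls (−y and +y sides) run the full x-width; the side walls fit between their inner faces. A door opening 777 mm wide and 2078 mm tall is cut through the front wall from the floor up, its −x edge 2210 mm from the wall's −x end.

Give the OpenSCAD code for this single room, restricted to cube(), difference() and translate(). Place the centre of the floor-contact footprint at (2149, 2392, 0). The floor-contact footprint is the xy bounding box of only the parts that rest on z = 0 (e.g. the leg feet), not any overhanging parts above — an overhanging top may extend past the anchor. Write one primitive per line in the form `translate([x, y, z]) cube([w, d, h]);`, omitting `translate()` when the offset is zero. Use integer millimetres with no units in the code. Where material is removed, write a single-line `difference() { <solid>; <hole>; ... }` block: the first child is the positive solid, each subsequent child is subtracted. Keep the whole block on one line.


difference() { translate([184, 467, 0]) cube([3930, 152, 2760]); translate([2394, 467, 0]) cube([777, 152, 2078]); }
translate([184, 4165, 0]) cube([3930, 152, 2760]);
translate([184, 619, 0]) cube([152, 3546, 2760]);
translate([3962, 619, 0]) cube([152, 3546, 2760]);


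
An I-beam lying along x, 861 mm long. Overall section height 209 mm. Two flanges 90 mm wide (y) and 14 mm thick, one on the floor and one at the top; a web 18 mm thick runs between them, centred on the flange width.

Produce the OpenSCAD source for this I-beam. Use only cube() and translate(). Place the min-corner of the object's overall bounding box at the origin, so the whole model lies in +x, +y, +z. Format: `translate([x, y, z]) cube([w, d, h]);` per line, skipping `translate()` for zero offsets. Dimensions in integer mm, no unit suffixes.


cube([861, 90, 14]);
translate([0, 36, 14]) cube([861, 18, 181]);
translate([0, 0, 195]) cube([861, 90, 14]);


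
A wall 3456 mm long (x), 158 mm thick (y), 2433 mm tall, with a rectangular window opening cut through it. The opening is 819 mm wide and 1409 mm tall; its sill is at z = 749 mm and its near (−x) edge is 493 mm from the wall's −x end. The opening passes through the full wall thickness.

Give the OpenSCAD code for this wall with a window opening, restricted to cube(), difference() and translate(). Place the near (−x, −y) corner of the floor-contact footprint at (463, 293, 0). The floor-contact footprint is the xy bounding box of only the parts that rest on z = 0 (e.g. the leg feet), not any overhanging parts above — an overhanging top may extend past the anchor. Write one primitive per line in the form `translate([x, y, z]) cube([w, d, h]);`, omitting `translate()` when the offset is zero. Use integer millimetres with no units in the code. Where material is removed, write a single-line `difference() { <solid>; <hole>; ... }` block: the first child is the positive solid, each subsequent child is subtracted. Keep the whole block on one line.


difference() { translate([463, 293, 0]) cube([3456, 158, 2433]); translate([956, 293, 749]) cube([819, 158, 1409]); }


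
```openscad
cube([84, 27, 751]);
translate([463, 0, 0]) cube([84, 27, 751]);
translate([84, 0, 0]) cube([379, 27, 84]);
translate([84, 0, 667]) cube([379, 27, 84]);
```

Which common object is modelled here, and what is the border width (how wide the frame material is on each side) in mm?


A picture frame. The border width is 84 mm.

Four thin pieces enclosing a rectangular opening — a picture frame. The two full-height stiles are 751 mm tall; the top rail sits at z = 667 and is 84 mm tall, so the border above the opening is 751 − 667 = 84 mm, matching the stile x-width.


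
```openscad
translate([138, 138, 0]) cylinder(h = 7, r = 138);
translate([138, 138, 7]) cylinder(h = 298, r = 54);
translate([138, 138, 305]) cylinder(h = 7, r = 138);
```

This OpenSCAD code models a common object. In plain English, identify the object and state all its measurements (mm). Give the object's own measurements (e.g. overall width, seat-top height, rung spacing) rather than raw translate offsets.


A spool: two coaxial disc flanges of radius 138 mm and thickness 7 mm, joined by a core cylinder of radius 54 mm and height 298 mm. The lower flange rests on z = 0 and the three cylinders share a vertical axis.


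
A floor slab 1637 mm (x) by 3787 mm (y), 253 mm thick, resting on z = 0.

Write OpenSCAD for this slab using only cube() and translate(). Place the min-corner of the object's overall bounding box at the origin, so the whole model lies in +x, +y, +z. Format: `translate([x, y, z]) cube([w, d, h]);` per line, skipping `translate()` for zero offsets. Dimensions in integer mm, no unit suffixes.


cube([1637, 3787, 253]);


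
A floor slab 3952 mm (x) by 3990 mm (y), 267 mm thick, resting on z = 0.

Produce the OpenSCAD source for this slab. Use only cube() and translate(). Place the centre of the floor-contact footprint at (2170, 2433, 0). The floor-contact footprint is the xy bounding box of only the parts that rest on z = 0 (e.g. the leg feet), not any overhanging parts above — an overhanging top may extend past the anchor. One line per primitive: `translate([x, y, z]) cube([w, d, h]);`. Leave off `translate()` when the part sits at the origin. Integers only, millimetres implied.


translate([194, 438, 0]) cube([3952, 3990, 267]);


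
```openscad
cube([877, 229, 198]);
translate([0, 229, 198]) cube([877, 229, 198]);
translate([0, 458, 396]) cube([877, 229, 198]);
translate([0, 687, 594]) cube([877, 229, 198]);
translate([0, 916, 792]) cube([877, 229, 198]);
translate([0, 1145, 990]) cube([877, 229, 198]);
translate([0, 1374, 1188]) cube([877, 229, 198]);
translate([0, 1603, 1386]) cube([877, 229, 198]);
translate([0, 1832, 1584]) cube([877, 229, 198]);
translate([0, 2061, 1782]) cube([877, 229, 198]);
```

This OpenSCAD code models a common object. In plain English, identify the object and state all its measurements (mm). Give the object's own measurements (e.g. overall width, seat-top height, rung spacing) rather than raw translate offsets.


A straight staircase of 10 solid steps. Each step is 877 mm wide (x), 229 mm deep (y, the going) and 198 mm tall (the rise). The first step rests on the floor; each subsequent step sits one going further in +y and one rise higher in +z, directly behind and above the previous step with no overlap.


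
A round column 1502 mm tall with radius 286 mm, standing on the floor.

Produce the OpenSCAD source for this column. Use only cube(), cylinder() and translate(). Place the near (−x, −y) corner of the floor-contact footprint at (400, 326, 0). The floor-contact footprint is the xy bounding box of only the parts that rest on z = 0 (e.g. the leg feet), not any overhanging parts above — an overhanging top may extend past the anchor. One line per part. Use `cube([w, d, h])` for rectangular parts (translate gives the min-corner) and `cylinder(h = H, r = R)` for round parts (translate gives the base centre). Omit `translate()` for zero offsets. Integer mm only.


translate([686, 612, 0]) cylinder(h = 1502, r = 286);


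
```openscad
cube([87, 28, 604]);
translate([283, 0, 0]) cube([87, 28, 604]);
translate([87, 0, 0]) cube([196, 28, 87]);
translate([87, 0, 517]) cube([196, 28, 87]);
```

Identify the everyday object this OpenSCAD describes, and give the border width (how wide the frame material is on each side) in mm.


A picture frame. The border width is 87 mm.

Four thin pieces enclosing a rectangular opening — a picture frame. The two full-height stiles are 604 mm tall; the top rail sits at z = 517 and is 87 mm tall, so the border above the opening is 604 − 517 = 87 mm, matching the stile x-width.


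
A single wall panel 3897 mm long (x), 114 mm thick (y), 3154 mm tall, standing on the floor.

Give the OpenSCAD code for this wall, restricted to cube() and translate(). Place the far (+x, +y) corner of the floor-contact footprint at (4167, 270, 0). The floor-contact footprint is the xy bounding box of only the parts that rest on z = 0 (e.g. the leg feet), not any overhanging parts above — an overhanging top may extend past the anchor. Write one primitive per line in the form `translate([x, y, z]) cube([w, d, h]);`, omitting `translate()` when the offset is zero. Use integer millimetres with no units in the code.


translate([270, 156, 0]) cube([3897, 114, 3154]);


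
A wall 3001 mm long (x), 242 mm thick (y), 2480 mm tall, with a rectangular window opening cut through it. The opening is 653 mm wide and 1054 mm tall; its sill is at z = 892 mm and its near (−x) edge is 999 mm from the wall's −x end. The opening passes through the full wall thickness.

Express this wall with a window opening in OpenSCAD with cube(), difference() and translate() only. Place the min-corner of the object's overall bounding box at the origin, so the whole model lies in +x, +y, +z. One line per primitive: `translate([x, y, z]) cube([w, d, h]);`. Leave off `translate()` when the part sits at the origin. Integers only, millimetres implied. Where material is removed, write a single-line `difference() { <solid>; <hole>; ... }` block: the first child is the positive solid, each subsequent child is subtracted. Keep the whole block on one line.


difference() { cube([3001, 242, 2480]); translate([999, 0, 892]) cube([653, 242, 1054]); }


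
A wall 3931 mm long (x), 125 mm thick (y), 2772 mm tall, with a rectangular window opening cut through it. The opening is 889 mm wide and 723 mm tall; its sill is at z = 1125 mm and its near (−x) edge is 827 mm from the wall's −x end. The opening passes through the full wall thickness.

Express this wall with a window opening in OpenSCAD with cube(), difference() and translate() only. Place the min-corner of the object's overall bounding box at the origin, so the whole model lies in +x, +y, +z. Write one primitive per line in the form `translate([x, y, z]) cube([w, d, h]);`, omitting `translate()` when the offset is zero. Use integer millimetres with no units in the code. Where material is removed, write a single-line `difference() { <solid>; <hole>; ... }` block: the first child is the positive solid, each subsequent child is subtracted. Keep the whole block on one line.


difference() { cube([3931, 125, 2772]); translate([827, 0, 1125]) cube([889, 125, 723]); }


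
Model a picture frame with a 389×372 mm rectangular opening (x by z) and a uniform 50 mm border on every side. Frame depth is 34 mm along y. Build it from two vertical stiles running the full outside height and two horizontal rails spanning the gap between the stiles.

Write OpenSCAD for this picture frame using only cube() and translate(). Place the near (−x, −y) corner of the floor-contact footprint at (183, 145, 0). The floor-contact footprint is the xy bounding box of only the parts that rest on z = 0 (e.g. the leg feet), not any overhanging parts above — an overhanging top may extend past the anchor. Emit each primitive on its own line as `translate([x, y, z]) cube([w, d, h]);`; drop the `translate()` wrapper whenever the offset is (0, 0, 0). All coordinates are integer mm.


translate([183, 145, 0]) cube([50, 34, 472]);
translate([622, 145, 0]) cube([50, 34, 472]);
translate([233, 145, 0]) cube([389, 34, 50]);
translate([233, 145, 422]) cube([389, 34, 50]);


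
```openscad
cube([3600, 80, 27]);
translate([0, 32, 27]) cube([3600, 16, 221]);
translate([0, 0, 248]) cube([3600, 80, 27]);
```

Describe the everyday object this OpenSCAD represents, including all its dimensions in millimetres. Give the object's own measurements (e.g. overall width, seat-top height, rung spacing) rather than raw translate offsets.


An I-beam lying along x, 3600 mm long. Overall section height 275 mm. Two flanges 80 mm wide (y) and 27 mm thick, one on the floor and one at the top; a web 16 mm thick runs between them, centred on the flange width.


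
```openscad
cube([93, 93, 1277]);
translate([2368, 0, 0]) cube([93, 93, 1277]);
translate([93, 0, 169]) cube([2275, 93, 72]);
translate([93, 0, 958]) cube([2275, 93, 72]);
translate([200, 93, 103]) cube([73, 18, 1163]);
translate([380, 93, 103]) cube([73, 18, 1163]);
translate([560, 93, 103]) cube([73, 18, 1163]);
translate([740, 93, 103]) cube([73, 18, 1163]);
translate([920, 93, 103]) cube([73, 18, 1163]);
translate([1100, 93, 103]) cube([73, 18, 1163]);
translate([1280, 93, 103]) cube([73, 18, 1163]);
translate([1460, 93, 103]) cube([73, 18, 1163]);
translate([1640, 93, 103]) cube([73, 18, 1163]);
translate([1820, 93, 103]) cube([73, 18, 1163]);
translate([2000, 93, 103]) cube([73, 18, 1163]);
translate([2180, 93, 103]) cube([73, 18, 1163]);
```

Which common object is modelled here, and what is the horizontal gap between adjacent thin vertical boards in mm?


A fence section. The picket gap is 107 mm.

Two posts, two rails, 12 pickets — a fence section. Span 2275 mm holds 12 pickets of 73 mm with 13 equal gaps: ⌊(2275 − 12·73) / 13⌋ = 107 mm.


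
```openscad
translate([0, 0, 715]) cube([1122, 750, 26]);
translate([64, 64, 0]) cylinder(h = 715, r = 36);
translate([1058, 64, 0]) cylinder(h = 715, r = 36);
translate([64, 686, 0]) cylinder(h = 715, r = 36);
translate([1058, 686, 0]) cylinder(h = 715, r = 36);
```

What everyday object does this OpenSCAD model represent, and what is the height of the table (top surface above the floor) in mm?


A table. The table height is 741 mm.

A 1122×750×26 slab sits at z = 715 on four Ø72 mm round legs — a table. The top surface is at 715 + 26 = 741 mm.


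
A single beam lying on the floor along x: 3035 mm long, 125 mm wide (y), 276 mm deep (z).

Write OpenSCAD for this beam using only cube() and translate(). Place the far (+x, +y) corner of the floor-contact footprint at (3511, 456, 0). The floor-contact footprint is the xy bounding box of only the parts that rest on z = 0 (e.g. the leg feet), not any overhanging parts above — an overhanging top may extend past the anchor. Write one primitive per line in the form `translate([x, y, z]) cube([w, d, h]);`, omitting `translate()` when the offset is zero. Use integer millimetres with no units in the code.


translate([476, 331, 0]) cube([3035, 125, 276]);


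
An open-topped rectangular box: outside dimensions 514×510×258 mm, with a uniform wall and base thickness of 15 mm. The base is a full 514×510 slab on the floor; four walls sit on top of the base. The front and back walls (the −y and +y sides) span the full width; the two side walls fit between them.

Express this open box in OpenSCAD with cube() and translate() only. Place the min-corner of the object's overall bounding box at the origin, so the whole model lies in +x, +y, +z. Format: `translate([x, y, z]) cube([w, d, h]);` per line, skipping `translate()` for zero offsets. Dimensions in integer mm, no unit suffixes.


cube([514, 510, 15]);
translate([0, 0, 15]) cube([514, 15, 243]);
translate([0, 495, 15]) cube([514, 15, 243]);
translate([0, 15, 15]) cube([15, 480, 243]);
translate([499, 15, 15]) cube([15, 480, 243]);


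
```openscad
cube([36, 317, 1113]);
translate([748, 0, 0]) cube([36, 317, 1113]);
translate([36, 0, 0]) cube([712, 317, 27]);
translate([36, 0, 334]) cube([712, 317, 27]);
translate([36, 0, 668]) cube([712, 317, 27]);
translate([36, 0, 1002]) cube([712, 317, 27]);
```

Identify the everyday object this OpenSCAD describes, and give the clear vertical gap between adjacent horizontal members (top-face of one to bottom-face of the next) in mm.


A bookshelf. The clear shelf gap is 307 mm.

Two tall side panels with 4 horizontal boards between them — a bookshelf. The first two shelf undersides are at z = 0 and z = 334; with shelf thickness 27, the clear gap is 334 − 0 − 27 = 307 mm.


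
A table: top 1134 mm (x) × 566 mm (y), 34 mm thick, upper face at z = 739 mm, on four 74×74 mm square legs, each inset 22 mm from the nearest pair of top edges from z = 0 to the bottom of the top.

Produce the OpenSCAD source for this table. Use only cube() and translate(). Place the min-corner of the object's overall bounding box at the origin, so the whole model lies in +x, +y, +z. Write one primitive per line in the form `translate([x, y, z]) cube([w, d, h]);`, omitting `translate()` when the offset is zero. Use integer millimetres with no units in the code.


// leg_h = 739 - 34 = 705
translate([0, 0, 705]) cube([1134, 566, 34]);
translate([22, 22, 0]) cube([74, 74, 705]);
translate([1038, 22, 0]) cube([74, 74, 705]);
translate([22, 470, 0]) cube([74, 74, 705]);
translate([1038, 470, 0]) cube([74, 74, 705]);


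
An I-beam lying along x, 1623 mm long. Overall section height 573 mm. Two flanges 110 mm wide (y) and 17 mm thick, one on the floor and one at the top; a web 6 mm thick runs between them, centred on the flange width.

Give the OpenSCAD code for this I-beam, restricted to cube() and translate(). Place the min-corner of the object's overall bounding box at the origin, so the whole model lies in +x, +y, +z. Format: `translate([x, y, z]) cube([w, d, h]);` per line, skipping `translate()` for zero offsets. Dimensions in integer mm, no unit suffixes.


cube([1623, 110, 17]);
translate([0, 52, 17]) cube([1623, 6, 539]);
translate([0, 0, 556]) cube([1623, 110, 17]);


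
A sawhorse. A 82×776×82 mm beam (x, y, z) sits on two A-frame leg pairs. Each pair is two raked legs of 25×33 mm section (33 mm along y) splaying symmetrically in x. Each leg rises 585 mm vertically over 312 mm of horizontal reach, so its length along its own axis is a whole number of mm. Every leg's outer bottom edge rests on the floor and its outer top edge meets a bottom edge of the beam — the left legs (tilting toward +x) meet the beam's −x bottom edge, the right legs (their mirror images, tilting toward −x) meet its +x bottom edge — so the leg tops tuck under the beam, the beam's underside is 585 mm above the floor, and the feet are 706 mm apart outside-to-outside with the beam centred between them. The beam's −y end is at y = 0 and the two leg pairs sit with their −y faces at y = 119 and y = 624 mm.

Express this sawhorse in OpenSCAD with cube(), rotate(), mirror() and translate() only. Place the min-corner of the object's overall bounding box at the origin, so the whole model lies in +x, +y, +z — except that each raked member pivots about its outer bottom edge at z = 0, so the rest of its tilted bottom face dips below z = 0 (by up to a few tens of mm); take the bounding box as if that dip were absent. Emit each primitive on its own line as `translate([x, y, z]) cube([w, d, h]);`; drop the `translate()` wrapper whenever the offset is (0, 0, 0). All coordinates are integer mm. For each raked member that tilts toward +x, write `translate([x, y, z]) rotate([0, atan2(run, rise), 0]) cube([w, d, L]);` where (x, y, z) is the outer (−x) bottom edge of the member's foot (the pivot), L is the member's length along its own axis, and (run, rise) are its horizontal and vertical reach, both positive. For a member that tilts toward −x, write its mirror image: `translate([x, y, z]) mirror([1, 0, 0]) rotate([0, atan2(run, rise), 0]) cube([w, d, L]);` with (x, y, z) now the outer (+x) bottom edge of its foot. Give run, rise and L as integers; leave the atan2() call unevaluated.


translate([312, 0, 585]) cube([82, 776, 82]);
translate([0, 119, 0]) rotate([0, atan2(312, 585), 0]) cube([25, 33, 663]);
translate([706, 119, 0]) mirror([1, 0, 0]) rotate([0, atan2(312, 585), 0]) cube([25, 33, 663]);
translate([0, 624, 0]) rotate([0, atan2(312, 585), 0]) cube([25, 33, 663]);
translate([706, 624, 0]) mirror([1, 0, 0]) rotate([0, atan2(312, 585), 0]) cube([25, 33, 663]);


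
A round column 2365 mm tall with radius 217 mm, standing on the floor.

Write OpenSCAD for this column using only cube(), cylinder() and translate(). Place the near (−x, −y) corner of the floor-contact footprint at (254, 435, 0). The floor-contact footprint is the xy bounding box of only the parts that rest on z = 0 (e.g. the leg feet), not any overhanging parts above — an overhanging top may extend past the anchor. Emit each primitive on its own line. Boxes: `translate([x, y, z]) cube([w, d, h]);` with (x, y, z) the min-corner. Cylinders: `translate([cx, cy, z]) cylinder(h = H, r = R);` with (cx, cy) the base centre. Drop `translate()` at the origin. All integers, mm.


translate([471, 652, 0]) cylinder(h = 2365, r = 217);


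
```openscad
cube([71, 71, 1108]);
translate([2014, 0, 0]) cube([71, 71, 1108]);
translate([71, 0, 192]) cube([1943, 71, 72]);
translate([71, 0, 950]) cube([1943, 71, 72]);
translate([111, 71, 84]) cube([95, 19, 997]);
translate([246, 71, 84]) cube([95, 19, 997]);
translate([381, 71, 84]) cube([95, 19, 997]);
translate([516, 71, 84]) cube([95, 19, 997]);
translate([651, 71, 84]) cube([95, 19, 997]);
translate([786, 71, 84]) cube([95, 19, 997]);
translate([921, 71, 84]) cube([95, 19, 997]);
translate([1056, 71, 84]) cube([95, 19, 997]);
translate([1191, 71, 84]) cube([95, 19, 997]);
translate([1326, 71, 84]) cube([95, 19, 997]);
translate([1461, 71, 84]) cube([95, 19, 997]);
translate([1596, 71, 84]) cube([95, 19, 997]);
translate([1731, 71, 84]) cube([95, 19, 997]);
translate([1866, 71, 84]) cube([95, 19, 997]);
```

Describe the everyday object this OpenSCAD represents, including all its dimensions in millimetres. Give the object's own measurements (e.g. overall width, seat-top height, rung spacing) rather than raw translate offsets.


A fence section. Two 71×71 mm posts, 1108 mm tall, stand on the floor with a clear span of 1943 mm between their inner faces. Two horizontal rails of 71×72 mm section span the gap between the posts with their undersides at z = 192 mm and z = 950 mm, flush with the posts' −y face. 14 pickets, each 95 mm wide, 19 mm thick and 997 mm tall, are fixed to the +y face of the rails with their bottoms at z = 84 mm, spaced across the span with a 40 mm gap after the −x post and between neighbouring pickets, with 53 mm left before the +x post.


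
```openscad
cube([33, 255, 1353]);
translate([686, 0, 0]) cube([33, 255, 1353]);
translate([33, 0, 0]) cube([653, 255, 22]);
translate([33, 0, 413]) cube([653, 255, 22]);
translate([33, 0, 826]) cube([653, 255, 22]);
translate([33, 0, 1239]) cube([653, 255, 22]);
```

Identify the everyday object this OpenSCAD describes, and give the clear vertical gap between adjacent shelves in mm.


A bookshelf. The clear shelf gap is 391 mm.

Two tall side panels with 4 horizontal boards between them — a bookshelf. The first two shelf undersides are at z = 0 and z = 413; with shelf thickness 22, the clear gap is 413 − 0 − 22 = 391 mm.


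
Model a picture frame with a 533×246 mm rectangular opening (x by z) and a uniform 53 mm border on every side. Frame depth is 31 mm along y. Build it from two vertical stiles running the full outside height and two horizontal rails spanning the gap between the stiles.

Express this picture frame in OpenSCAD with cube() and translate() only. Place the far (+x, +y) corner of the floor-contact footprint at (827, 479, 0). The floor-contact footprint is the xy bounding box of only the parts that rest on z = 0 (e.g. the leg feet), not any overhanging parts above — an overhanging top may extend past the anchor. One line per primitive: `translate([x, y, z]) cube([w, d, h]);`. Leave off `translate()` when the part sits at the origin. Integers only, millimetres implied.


translate([188, 448, 0]) cube([53, 31, 352]);
translate([774, 448, 0]) cube([53, 31, 352]);
translate([241, 448, 0]) cube([533, 31, 53]);
translate([241, 448, 299]) cube([533, 31, 53]);


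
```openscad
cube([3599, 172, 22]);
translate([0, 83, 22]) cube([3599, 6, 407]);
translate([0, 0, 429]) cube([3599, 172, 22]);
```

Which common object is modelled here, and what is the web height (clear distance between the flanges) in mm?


An I-beam. The web height is 407 mm.

Two wide flanges with a thin centred web — an I-beam. Overall 451 mm minus two 22 mm flanges gives a web of 451 − 2·22 = 407 mm.


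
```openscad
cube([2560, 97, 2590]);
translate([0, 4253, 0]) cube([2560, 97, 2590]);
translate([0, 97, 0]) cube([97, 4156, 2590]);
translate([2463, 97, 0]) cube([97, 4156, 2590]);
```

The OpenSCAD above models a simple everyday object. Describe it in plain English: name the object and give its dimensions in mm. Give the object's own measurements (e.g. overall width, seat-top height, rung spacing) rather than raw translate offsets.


The wall frame of a small rectangular building: four walls, each 2590 mm tall and 97 mm thick, enclosing a footprint 2560 mm (x) by 4350 mm (y) outside-to-outside, with no floor or roof. The front and back walls (the −y and +y sides) span the full width; the two side walls fit between them.


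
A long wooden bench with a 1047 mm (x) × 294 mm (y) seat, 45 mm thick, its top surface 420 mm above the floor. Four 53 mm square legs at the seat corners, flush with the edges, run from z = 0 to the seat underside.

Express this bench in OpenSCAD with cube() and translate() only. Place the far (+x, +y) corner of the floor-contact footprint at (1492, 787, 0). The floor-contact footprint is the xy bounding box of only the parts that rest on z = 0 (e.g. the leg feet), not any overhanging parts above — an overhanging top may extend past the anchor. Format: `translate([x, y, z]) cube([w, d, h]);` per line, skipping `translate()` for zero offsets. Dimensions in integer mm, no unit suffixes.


// leg_h = 420 − 45 = 375
translate([445, 493, 375]) cube([1047, 294, 45]);
translate([445, 493, 0]) cube([53, 53, 375]);
translate([445, 734, 0]) cube([53, 53, 375]);
translate([1439, 493, 0]) cube([53, 53, 375]);
translate([1439, 734, 0]) cube([53, 53, 375]);


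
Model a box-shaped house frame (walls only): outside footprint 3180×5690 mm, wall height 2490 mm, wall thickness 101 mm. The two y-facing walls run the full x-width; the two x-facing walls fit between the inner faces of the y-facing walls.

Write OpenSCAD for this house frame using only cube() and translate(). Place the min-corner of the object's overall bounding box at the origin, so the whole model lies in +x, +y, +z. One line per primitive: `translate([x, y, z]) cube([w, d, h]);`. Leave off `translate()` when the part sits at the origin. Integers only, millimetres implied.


cube([3180, 101, 2490]);
translate([0, 5589, 0]) cube([3180, 101, 2490]);
translate([0, 101, 0]) cube([101, 5488, 2490]);
translate([3079, 101, 0]) cube([101, 5488, 2490]);


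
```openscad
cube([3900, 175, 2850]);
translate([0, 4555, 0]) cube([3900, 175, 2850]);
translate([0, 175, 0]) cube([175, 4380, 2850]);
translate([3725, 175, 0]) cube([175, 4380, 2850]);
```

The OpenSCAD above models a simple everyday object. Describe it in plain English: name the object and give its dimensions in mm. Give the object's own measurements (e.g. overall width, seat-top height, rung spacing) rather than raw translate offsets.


The wall frame of a small rectangular building: four walls, each 2850 mm tall and 175 mm thick, enclosing a footprint 3900 mm (x) by 4730 mm (y) outside-to-outside, with no floor or roof. The front and back walls (the −y and +y sides) span the full width; the two side walls fit between them.


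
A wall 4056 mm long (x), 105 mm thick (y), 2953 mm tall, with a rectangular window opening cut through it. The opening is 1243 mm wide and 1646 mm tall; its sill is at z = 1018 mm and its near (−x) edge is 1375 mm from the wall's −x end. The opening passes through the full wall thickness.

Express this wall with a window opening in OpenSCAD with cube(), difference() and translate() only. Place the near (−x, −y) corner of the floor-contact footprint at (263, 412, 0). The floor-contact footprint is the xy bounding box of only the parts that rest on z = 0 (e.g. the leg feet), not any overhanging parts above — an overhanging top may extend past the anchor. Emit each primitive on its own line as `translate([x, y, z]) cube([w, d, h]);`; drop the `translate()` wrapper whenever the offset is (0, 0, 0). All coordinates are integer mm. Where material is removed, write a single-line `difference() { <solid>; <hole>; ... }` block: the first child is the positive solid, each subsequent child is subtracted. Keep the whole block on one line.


difference() { translate([263, 412, 0]) cube([4056, 105, 2953]); translate([1638, 412, 1018]) cube([1243, 105, 1646]); }


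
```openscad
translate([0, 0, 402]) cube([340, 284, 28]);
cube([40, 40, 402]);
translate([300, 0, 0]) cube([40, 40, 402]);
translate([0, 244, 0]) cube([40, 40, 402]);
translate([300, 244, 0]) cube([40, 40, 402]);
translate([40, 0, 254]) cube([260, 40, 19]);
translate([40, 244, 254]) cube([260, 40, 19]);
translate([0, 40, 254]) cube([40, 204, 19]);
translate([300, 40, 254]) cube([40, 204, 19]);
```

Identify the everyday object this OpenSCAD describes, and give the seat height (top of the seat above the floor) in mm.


A stool. The seat height is 430 mm.

A 340×284×28 slab at z = 402 on four corner posts — a stool. The seat top is 402 + 28 = 430 mm.


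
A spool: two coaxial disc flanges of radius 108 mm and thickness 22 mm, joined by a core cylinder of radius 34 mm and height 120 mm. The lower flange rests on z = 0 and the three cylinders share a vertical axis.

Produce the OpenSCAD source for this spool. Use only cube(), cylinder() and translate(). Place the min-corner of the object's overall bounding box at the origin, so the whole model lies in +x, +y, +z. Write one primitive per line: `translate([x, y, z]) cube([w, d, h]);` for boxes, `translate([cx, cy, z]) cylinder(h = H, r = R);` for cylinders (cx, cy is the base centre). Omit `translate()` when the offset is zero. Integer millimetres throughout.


translate([108, 108, 0]) cylinder(h = 22, r = 108);
translate([108, 108, 22]) cylinder(h = 120, r = 34);
translate([108, 108, 142]) cylinder(h = 22, r = 108);


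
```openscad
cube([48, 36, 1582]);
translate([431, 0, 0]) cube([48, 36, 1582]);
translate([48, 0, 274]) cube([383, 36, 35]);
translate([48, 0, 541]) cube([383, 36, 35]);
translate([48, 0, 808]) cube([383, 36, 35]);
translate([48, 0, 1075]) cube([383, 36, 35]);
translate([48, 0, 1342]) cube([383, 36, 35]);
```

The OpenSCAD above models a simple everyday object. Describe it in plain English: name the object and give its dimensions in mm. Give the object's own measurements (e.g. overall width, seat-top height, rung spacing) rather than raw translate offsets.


A straight ladder. Two 48×36 mm vertical rails, 1582 mm tall, stand 479 mm apart (outside-to-outside) with their front faces coplanar on the −y side. 5 rungs, each 36 mm deep and 35 mm tall, span between the inner faces of the rails, front faces flush with the rails. The lowest rung's underside is at z = 274 mm and rungs are spaced 267 mm apart (underside to underside).
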